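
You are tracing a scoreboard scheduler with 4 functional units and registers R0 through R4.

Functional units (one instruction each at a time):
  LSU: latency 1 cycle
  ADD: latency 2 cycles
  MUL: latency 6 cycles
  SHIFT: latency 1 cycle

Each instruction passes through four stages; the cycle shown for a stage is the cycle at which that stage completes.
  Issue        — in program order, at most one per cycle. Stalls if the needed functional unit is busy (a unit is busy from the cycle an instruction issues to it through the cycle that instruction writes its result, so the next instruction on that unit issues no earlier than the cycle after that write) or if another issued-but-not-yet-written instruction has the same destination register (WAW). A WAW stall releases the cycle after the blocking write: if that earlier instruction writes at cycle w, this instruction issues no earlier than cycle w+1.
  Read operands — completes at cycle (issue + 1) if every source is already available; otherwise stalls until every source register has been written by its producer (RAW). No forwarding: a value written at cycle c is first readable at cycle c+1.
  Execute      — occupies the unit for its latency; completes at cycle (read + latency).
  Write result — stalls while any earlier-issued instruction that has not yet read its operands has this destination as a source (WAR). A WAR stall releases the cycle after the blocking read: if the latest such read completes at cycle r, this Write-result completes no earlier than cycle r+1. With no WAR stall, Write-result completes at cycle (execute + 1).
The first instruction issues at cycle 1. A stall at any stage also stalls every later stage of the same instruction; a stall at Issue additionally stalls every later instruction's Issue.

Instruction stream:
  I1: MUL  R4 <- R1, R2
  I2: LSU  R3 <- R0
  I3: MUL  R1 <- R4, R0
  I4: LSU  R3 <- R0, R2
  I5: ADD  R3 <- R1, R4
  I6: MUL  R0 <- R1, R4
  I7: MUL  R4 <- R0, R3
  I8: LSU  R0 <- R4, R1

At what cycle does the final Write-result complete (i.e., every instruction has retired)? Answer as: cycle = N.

cycle = 39

[1] issue I1 (MUL)
[2] I1 read-ops; issue I2 (LSU)
[3] I2 read-ops
[4] I2 finished on LSU
[5] I2→R3
[8] I1 finished on MUL
[9] I1→R4
[10] issue I3 (MUL)
[11] I3 read-ops; issue I4 (LSU)
[12] I4 read-ops
[13] I4 finished on LSU
[14] I4→R3
[15] issue I5 (ADD)
[17] I3 finished on MUL
[18] I3→R1
[19] I5 read-ops; issue I6 (MUL)
[20] I6 read-ops
[21] I5 finished on ADD
[22] I5→R3
[26] I6 finished on MUL
[27] I6→R0
[28] issue I7 (MUL)
[29] I7 read-ops; issue I8 (LSU)
[35] I7 finished on MUL
[36] I7→R4
[37] I8 read-ops
[38] I8 finished on LSU
[39] I8→R0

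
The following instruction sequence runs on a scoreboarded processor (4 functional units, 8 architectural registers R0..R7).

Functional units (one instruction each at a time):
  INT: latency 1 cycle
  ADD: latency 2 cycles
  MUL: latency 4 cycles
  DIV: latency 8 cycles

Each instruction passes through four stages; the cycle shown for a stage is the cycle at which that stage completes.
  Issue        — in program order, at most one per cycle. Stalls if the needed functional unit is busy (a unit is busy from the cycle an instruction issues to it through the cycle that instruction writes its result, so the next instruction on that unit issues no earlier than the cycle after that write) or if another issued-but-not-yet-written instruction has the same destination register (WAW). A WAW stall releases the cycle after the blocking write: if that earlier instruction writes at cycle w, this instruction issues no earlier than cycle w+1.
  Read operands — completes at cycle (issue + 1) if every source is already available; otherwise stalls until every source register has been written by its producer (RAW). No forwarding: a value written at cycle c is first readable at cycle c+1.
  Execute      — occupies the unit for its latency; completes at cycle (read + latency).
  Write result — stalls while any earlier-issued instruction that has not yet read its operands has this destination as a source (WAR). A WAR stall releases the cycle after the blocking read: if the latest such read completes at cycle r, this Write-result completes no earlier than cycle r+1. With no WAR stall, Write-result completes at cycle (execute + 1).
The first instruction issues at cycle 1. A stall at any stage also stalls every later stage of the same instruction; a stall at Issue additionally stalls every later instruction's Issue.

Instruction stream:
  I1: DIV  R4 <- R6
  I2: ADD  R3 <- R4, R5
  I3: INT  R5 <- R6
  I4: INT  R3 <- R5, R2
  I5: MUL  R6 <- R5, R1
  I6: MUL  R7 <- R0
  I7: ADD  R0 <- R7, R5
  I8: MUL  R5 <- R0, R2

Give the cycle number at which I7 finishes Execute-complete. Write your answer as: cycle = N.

t=1  I1 dispatched to DIV
t=2  I1 operands ready | I2 dispatched to ADD
t=3  I3 dispatched to INT
t=4  I3 operands ready
t=5  I3 complete
t=10  I1 complete
t=11  R4←I1
t=12  I2 operands ready
t=13  R5←I3
t=14  I2 complete
t=15  R3←I2
t=16  I4 dispatched to INT
t=17  I4 operands ready | I5 dispatched to MUL
t=18  I4 complete | I5 operands ready
t=19  R3←I4
t=22  I5 complete
t=23  R6←I5
t=24  I6 dispatched to MUL
t=25  I6 operands ready | I7 dispatched to ADD
t=29  I6 complete
t=30  R7←I6
t=31  I7 operands ready | I8 dispatched to MUL
t=33  I7 complete
t=34  R0←I7
t=35  I8 operands ready
t=39  I8 complete
t=40  R5←I8

cycle = 33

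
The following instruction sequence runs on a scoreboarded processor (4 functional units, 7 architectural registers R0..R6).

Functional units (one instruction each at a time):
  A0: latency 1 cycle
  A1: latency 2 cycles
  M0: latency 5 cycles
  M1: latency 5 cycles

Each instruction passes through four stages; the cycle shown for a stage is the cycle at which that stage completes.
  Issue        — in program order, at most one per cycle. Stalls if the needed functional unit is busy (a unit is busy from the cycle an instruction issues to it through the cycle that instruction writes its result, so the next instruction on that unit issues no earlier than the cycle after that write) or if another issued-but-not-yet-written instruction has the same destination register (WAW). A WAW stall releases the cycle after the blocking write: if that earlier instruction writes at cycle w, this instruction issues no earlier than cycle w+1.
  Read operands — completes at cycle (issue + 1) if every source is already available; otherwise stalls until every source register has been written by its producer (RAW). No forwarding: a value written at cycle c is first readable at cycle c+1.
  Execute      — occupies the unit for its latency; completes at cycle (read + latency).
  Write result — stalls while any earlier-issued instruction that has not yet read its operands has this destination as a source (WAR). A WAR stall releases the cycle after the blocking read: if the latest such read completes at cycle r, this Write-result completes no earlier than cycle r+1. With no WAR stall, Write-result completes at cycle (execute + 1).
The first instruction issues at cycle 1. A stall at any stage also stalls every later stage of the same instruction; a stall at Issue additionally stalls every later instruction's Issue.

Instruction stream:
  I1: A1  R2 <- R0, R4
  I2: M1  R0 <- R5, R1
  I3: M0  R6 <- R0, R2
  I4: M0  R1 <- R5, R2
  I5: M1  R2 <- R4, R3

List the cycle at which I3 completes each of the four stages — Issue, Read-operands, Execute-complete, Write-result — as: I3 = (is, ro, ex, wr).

1) issue 1, read 2, done 4, write 5
2) issue 2, read 3, done 8, write 9
3) issue 3, read 10, done 15, write 16  <RAW R0: wait I2 write@9>
4) issue 17, read 18, done 23, write 24  <struct: M0 busy until I3 writes@16>
5) issue 18, read 19, done 24, write 25

I3 = (3, 10, 15, 16)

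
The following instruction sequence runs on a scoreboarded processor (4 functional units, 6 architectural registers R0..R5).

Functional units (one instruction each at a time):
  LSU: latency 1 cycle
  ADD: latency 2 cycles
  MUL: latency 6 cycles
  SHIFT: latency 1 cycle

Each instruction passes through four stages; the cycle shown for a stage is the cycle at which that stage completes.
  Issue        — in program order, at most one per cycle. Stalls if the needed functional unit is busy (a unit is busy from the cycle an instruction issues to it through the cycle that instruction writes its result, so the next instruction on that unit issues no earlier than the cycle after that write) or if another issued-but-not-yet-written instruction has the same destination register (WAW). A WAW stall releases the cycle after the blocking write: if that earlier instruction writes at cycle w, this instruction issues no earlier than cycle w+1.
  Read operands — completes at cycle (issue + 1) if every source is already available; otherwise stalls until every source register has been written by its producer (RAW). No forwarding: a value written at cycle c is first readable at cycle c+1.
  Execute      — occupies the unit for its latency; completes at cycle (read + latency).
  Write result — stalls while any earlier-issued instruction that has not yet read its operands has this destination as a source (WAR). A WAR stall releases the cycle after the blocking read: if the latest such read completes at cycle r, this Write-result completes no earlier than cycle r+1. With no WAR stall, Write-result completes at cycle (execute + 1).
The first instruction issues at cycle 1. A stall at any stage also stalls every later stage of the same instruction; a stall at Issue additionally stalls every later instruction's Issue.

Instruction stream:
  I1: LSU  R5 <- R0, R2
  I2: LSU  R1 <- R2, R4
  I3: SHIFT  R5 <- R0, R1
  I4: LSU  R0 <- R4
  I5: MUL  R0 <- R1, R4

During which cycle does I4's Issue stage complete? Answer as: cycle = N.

cycle = 9

1) issue 1, read 2, done 3, write 4
2) issue 5, read 6, done 7, write 8  <struct: LSU busy until I1 writes@4>
3) issue 6, read 9, done 10, write 11  <RAW R1: wait I2 write@8>
4) issue 9, read 10, done 11, write 12  <struct: LSU busy until I2 writes@8>
5) issue 13, read 14, done 20, write 21  <WAW R0: wait I4 write@12>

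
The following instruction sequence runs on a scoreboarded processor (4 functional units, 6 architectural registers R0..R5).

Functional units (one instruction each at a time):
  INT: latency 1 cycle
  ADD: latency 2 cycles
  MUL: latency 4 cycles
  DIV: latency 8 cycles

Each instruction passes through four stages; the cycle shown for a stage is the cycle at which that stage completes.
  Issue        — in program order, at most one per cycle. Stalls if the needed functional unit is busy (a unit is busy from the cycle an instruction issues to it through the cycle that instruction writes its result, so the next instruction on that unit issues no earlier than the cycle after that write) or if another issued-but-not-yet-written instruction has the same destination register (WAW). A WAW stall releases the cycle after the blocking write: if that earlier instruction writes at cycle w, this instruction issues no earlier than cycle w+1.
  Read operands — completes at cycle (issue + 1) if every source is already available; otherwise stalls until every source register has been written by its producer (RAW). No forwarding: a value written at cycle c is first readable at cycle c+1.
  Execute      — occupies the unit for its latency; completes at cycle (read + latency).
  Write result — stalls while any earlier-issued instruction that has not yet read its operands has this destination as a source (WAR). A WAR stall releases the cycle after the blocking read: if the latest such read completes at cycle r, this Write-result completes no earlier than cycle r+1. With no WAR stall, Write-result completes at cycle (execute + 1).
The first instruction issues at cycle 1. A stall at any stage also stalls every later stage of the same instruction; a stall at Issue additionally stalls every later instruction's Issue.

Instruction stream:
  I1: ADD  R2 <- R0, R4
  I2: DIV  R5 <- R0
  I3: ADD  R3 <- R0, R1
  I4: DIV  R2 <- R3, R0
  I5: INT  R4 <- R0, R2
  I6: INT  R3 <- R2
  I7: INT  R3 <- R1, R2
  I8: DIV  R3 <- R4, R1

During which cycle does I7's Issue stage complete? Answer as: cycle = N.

cycle = 31

[1] I1→ADD
[2] I1 RO, I2→DIV
[3] I2 RO
[4] I1 EX
[5] I1 WR R2
[6] I3→ADD
[7] I3 RO
[9] I3 EX
[10] I3 WR R3
[11] I2 EX
[12] I2 WR R5
[13] I4→DIV
[14] I4 RO, I5→INT
[22] I4 EX
[23] I4 WR R2
[24] I5 RO
[25] I5 EX
[26] I5 WR R4
[27] I6→INT
[28] I6 RO
[29] I6 EX
[30] I6 WR R3
[31] I7→INT
[32] I7 RO
[33] I7 EX
[34] I7 WR R3
[35] I8→DIV
[36] I8 RO
[44] I8 EX
[45] I8 WR R3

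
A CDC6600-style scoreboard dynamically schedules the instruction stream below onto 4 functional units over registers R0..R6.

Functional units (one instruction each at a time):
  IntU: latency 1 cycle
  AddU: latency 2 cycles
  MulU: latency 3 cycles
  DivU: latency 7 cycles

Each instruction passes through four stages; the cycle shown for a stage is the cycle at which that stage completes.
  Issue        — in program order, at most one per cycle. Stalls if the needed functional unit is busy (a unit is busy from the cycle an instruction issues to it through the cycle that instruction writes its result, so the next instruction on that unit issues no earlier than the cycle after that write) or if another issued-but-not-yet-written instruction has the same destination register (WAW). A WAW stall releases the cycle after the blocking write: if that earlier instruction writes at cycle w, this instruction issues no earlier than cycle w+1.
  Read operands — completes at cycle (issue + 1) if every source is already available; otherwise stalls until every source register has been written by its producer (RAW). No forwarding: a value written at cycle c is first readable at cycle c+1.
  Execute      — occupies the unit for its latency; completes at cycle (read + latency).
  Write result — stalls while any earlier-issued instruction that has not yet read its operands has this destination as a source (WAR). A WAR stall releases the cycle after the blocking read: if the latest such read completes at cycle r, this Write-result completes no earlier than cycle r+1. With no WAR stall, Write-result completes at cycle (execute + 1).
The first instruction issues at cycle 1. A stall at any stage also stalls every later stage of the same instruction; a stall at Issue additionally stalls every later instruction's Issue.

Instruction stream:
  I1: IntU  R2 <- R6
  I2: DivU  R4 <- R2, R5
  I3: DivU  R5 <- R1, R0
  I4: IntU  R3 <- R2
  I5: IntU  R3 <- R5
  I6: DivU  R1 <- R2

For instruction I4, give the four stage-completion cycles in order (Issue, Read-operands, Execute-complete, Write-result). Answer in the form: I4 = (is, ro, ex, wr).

I4 = (15, 16, 17, 18)

c1: issue I1 (IntU)
c2: I1 read-ops, issue I2 (DivU)
c3: I1 finished on IntU
c4: I1→R2
c5: I2 read-ops
c12: I2 finished on DivU
c13: I2→R4
c14: issue I3 (DivU)
c15: I3 read-ops, issue I4 (IntU)
c16: I4 read-ops
c17: I4 finished on IntU
c18: I4→R3
c19: issue I5 (IntU)
c22: I3 finished on DivU
c23: I3→R5
c24: I5 read-ops, issue I6 (DivU)
c25: I5 finished on IntU, I6 read-ops
c26: I5→R3
c32: I6 finished on DivU
c33: I6→R1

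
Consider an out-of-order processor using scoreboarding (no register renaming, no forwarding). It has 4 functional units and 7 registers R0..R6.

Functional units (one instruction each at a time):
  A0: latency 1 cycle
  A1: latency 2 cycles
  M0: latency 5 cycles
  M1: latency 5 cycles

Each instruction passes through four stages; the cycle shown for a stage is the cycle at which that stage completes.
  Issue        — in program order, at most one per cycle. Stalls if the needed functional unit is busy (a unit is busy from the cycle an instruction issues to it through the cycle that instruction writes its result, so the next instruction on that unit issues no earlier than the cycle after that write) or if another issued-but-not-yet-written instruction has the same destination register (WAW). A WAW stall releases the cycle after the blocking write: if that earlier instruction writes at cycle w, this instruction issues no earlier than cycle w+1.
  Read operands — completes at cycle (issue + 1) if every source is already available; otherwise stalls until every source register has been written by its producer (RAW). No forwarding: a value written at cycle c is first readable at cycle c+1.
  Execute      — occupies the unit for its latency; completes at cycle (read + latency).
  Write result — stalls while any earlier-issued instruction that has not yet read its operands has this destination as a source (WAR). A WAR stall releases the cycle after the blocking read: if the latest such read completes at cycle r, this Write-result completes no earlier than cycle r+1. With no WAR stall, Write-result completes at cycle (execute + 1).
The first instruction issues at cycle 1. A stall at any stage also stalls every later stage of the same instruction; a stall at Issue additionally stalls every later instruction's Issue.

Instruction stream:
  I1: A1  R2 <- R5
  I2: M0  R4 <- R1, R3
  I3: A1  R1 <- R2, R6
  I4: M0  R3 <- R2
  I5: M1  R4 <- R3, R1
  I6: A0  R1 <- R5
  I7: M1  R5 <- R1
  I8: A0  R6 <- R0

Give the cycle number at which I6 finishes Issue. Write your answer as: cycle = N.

cycle = 12

1) issue 1, read 2, done 4, write 5
2) issue 2, read 3, done 8, write 9
3) issue 6, read 7, done 9, write 10  <struct: A1 busy until I1 writes@5>
4) issue 10, read 11, done 16, write 17  <struct: M0 busy until I2 writes@9>
5) issue 11, read 18, done 23, write 24  <RAW R3: wait I4 write@17>
6) issue 12, read 13, done 14, write 19  <WAR R1: wait I5 read@18>
7) issue 25, read 26, done 31, write 32  <struct: M1 busy until I5 writes@24>
8) issue 26, read 27, done 28, write 29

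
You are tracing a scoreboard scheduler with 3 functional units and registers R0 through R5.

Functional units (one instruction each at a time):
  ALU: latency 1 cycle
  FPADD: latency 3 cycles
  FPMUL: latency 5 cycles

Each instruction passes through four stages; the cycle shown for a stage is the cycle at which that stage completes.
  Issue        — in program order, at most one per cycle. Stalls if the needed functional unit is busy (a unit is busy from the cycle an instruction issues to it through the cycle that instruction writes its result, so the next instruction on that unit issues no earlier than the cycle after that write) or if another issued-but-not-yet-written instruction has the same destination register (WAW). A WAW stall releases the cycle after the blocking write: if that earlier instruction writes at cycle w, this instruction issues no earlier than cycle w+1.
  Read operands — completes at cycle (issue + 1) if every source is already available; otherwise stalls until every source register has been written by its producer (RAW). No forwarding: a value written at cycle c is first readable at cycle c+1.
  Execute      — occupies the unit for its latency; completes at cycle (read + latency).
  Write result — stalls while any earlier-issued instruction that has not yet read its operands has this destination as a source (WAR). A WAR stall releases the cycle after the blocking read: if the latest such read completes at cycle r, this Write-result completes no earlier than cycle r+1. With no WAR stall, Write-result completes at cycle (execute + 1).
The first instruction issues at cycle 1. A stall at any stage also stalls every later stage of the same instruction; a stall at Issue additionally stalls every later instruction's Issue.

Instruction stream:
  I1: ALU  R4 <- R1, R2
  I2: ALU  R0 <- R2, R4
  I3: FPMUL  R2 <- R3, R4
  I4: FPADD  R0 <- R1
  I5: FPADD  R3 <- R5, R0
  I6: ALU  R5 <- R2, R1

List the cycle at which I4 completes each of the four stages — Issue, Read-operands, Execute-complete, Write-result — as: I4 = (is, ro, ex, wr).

I4 = (9, 10, 13, 14)

[I1] 1/2/3/4
[I2] 5/6/7/8  (struct: ALU busy until I1 writes@4)
[I3] 6/7/12/13
[I4] 9/10/13/14  (WAW R0: wait I2 write@8)
[I5] 15/16/19/20  (struct: FPADD busy until I4 writes@14)
[I6] 16/17/18/19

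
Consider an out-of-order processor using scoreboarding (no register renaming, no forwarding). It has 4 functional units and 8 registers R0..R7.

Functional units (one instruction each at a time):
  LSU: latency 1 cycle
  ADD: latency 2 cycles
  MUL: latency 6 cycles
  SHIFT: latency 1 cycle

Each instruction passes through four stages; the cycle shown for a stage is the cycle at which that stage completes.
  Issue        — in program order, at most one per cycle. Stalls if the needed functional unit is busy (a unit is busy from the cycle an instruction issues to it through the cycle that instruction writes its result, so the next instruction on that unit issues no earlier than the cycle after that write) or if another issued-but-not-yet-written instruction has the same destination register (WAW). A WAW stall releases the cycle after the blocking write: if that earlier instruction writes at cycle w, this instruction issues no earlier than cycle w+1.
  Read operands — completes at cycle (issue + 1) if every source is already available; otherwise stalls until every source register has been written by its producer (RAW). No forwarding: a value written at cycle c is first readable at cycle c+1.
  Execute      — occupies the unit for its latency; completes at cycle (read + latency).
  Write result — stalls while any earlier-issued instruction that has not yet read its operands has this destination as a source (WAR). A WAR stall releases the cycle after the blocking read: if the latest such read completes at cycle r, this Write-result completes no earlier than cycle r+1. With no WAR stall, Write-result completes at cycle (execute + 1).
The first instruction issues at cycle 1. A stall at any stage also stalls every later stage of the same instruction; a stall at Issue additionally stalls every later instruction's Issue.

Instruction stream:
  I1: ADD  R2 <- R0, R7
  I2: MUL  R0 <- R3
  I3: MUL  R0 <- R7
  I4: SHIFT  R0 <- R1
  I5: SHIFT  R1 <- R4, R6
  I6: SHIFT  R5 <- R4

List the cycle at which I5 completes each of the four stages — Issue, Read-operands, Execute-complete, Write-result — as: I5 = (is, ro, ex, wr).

I5 = (24, 25, 26, 27)

c1: issue I1 (ADD)
c2: I1 read-ops · issue I2 (MUL)
c3: I2 read-ops
c4: I1 finished on ADD
c5: I1→R2
c9: I2 finished on MUL
c10: I2→R0
c11: issue I3 (MUL)
c12: I3 read-ops
c18: I3 finished on MUL
c19: I3→R0
c20: issue I4 (SHIFT)
c21: I4 read-ops
c22: I4 finished on SHIFT
c23: I4→R0
c24: issue I5 (SHIFT)
c25: I5 read-ops
c26: I5 finished on SHIFT
c27: I5→R1
c28: issue I6 (SHIFT)
c29: I6 read-ops
c30: I6 finished on SHIFT
c31: I6→R5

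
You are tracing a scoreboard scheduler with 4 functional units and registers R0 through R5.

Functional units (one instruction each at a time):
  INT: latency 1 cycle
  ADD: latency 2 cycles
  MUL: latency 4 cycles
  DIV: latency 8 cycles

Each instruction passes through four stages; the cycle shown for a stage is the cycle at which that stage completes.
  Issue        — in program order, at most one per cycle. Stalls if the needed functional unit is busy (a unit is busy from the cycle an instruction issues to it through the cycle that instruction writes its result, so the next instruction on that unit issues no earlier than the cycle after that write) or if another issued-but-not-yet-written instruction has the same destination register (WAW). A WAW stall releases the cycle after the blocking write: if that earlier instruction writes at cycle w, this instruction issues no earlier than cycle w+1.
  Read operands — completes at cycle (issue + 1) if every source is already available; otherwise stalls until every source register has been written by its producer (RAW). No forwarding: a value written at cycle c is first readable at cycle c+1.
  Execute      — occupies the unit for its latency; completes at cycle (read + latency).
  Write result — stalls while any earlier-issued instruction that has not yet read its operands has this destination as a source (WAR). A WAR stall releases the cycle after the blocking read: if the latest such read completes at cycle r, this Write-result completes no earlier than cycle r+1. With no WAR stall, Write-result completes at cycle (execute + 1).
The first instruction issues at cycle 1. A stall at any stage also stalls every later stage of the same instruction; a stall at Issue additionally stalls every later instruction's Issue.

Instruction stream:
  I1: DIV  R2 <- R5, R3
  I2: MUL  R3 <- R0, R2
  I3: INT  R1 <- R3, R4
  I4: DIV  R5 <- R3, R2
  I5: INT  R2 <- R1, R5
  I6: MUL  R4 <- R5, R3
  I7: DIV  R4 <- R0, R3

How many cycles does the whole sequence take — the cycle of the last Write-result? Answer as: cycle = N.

cycle 1: I1 issues→DIV
cycle 2: I1 reads; I2 issues→MUL
cycle 3: I3 issues→INT
cycle 10: I1 exec-done
cycle 11: I1 writes R2
cycle 12: I2 reads; I4 issues→DIV
cycle 16: I2 exec-done
cycle 17: I2 writes R3
cycle 18: I3 reads; I4 reads
cycle 19: I3 exec-done
cycle 20: I3 writes R1
cycle 21: I5 issues→INT
cycle 22: I6 issues→MUL
cycle 26: I4 exec-done
cycle 27: I4 writes R5
cycle 28: I5 reads; I6 reads
cycle 29: I5 exec-done
cycle 30: I5 writes R2
cycle 32: I6 exec-done
cycle 33: I6 writes R4
cycle 34: I7 issues→DIV
cycle 35: I7 reads
cycle 43: I7 exec-done
cycle 44: I7 writes R4

cycle = 44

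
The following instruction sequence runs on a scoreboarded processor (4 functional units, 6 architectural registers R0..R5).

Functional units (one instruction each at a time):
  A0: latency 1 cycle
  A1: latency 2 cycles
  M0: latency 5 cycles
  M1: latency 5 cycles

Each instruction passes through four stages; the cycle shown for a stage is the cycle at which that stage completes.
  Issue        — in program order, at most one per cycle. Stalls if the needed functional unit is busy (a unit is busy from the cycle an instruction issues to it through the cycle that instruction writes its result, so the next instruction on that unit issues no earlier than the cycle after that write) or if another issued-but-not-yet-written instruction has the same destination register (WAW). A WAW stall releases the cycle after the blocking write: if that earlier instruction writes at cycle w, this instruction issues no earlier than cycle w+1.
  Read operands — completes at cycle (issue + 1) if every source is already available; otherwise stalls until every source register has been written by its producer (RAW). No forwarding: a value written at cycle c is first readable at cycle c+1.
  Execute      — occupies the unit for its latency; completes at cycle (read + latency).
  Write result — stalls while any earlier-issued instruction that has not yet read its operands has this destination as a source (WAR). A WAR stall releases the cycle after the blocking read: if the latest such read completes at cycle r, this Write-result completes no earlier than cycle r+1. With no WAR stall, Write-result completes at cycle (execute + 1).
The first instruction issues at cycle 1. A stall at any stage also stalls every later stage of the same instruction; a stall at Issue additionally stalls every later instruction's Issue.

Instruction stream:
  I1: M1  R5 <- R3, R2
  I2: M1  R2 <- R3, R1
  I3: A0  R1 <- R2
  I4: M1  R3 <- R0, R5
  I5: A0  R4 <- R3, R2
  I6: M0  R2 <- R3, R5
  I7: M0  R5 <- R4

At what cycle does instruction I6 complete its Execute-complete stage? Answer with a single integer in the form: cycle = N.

[I1] 1/2/7/8
[I2] 9/10/15/16  (struct: M1 busy until I1 writes@8)
[I3] 10/17/18/19  (RAW R2: wait I2 write@16)
[I4] 17/18/23/24  (struct: M1 busy until I2 writes@16)
[I5] 20/25/26/27  (struct: A0 busy until I3 writes@19; RAW R3: wait I4 write@24)
[I6] 21/25/30/31  (RAW R3: wait I4 write@24)
[I7] 32/33/38/39  (struct: M0 busy until I6 writes@31)

cycle = 30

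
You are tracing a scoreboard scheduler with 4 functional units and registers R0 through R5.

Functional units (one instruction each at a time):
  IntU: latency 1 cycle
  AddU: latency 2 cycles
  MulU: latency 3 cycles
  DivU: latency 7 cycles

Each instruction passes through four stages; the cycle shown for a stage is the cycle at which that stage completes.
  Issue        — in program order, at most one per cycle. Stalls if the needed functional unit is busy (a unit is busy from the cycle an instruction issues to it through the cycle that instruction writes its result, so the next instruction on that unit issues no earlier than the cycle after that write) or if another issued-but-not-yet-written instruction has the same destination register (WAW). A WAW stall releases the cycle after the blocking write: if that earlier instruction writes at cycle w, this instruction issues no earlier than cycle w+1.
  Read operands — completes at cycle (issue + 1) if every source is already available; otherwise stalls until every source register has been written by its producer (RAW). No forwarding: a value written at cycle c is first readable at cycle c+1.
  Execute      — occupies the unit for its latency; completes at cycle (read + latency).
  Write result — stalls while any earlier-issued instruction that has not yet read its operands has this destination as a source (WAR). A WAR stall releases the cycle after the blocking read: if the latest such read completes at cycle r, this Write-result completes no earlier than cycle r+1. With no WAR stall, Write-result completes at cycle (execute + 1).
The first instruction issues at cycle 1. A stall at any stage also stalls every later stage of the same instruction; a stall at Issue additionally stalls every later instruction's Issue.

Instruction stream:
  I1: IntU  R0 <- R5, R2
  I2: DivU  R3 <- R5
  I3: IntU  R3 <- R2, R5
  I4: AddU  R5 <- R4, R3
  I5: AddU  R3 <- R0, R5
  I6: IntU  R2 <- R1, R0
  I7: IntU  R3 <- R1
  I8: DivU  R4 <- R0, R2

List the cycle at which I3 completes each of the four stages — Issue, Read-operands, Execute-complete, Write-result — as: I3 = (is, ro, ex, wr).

I3 = (12, 13, 14, 15)

t=1  I1→IntU
t=2  I1 RO; I2→DivU
t=3  I1 EX; I2 RO
t=4  I1 WR R0
t=10  I2 EX
t=11  I2 WR R3
t=12  I3→IntU
t=13  I3 RO; I4→AddU
t=14  I3 EX
t=15  I3 WR R3
t=16  I4 RO
t=18  I4 EX
t=19  I4 WR R5
t=20  I5→AddU
t=21  I5 RO; I6→IntU
t=22  I6 RO
t=23  I5 EX; I6 EX
t=24  I5 WR R3; I6 WR R2
t=25  I7→IntU
t=26  I7 RO; I8→DivU
t=27  I7 EX; I8 RO
t=28  I7 WR R3
t=34  I8 EX
t=35  I8 WR R4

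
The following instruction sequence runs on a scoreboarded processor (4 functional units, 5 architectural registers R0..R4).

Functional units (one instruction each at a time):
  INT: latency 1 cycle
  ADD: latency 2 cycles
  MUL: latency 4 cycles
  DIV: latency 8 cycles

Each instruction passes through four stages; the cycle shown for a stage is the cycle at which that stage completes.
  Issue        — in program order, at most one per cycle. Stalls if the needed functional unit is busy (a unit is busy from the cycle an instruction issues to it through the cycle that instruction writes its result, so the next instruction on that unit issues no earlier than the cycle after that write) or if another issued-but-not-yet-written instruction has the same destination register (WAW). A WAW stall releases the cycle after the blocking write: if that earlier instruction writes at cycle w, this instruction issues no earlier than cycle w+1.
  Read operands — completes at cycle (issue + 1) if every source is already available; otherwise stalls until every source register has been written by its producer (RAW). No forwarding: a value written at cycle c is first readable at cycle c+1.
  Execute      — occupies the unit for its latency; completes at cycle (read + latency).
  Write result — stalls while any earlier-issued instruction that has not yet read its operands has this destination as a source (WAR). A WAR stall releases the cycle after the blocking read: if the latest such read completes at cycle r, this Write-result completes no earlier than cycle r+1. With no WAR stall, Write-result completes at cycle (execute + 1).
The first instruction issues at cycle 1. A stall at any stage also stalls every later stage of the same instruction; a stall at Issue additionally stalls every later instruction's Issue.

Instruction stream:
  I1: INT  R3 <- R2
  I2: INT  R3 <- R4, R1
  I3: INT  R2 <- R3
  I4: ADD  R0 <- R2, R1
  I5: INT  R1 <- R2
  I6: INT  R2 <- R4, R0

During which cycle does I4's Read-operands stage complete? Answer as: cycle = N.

cycle = 13

c1: issue I1 (INT)
c2: I1 read-ops
c3: I1 finished on INT
c4: I1→R3
c5: issue I2 (INT)
c6: I2 read-ops
c7: I2 finished on INT
c8: I2→R3
c9: issue I3 (INT)
c10: I3 read-ops | issue I4 (ADD)
c11: I3 finished on INT
c12: I3→R2
c13: I4 read-ops | issue I5 (INT)
c14: I5 read-ops
c15: I4 finished on ADD | I5 finished on INT
c16: I4→R0 | I5→R1
c17: issue I6 (INT)
c18: I6 read-ops
c19: I6 finished on INT
c20: I6→R2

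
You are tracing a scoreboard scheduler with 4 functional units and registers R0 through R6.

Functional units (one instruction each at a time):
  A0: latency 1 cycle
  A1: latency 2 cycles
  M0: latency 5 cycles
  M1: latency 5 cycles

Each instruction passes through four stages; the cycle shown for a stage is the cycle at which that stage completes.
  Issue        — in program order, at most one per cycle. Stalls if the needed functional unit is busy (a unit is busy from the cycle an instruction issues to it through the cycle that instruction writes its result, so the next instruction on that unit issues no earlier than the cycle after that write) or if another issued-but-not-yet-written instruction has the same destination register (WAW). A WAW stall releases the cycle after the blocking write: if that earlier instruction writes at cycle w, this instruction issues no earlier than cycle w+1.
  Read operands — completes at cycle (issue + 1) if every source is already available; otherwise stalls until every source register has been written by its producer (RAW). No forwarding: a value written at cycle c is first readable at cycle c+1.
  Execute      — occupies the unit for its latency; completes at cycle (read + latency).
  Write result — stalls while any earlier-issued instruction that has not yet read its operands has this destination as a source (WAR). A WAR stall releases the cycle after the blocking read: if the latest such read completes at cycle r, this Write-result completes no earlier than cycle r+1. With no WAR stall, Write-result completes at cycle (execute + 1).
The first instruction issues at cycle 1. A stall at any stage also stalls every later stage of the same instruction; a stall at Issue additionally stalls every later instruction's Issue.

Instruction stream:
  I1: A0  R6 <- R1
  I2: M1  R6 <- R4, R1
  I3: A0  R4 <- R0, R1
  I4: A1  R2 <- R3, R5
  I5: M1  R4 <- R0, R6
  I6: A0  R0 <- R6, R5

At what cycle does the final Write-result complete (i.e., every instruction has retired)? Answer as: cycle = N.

cycle = 20

cycle 1: issue I1 (A0)
cycle 2: I1 read-ops
cycle 3: I1 finished on A0
cycle 4: I1→R6
cycle 5: issue I2 (M1)
cycle 6: I2 read-ops · issue I3 (A0)
cycle 7: I3 read-ops · issue I4 (A1)
cycle 8: I3 finished on A0 · I4 read-ops
cycle 9: I3→R4
cycle 10: I4 finished on A1
cycle 11: I2 finished on M1 · I4→R2
cycle 12: I2→R6
cycle 13: issue I5 (M1)
cycle 14: I5 read-ops · issue I6 (A0)
cycle 15: I6 read-ops
cycle 16: I6 finished on A0
cycle 17: I6→R0
cycle 19: I5 finished on M1
cycle 20: I5→R4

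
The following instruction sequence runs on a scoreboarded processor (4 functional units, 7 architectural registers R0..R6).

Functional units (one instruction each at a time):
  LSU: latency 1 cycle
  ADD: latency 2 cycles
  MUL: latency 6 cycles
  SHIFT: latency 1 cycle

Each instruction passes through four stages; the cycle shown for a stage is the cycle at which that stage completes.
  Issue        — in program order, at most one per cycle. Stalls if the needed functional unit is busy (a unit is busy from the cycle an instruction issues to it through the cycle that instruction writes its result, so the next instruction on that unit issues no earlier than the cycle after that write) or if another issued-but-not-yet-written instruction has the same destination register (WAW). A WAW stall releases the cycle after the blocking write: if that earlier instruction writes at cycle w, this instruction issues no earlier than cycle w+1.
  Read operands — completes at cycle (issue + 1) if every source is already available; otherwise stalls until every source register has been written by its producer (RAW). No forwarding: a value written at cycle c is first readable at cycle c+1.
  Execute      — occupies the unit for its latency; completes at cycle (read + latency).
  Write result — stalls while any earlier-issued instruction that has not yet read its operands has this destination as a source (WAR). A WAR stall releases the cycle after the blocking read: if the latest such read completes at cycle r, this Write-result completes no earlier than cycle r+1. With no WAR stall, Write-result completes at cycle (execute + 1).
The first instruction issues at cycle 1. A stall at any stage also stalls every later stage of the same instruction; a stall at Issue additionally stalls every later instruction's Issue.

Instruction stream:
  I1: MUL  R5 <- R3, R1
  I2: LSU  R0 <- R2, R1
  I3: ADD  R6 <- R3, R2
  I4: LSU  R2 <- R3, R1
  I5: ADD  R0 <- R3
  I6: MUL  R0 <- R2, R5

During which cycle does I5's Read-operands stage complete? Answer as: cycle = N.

cycle 1: I1→MUL
cycle 2: I1 RO, I2→LSU
cycle 3: I2 RO, I3→ADD
cycle 4: I2 EX, I3 RO
cycle 5: I2 WR R0
cycle 6: I3 EX, I4→LSU
cycle 7: I3 WR R6, I4 RO
cycle 8: I1 EX, I4 EX, I5→ADD
cycle 9: I1 WR R5, I4 WR R2, I5 RO
cycle 11: I5 EX
cycle 12: I5 WR R0
cycle 13: I6→MUL
cycle 14: I6 RO
cycle 20: I6 EX
cycle 21: I6 WR R0

cycle = 9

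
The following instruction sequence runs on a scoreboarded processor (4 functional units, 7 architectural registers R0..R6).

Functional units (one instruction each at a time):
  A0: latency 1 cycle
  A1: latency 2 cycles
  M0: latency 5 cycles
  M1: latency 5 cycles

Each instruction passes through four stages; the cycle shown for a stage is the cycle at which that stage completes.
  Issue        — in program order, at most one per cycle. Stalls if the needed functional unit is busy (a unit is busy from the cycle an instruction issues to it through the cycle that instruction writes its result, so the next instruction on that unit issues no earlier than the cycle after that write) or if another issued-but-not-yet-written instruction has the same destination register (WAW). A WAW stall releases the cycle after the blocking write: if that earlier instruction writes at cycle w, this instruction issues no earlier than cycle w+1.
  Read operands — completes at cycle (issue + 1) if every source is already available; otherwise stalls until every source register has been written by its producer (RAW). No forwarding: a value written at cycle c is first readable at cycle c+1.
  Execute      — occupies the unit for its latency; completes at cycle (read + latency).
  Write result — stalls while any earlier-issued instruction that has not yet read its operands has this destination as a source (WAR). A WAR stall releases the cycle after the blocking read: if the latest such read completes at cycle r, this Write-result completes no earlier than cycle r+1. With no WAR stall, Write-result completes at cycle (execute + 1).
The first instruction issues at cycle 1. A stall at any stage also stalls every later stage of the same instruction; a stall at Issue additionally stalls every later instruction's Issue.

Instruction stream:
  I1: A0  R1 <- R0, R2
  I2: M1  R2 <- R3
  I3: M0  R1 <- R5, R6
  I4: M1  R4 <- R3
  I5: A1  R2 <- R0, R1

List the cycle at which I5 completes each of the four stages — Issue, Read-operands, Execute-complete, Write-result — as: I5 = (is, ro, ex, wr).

I1: IS=1 RO=2 EX=3 WR=4
I2: IS=2 RO=3 EX=8 WR=9
I3: IS=5 RO=6 EX=11 WR=12  [WAW R1: wait I1 write@4]
I4: IS=10 RO=11 EX=16 WR=17  [struct: M1 busy until I2 writes@9]
I5: IS=11 RO=13 EX=15 WR=16  [RAW R1: wait I3 write@12]

I5 = (11, 13, 15, 16)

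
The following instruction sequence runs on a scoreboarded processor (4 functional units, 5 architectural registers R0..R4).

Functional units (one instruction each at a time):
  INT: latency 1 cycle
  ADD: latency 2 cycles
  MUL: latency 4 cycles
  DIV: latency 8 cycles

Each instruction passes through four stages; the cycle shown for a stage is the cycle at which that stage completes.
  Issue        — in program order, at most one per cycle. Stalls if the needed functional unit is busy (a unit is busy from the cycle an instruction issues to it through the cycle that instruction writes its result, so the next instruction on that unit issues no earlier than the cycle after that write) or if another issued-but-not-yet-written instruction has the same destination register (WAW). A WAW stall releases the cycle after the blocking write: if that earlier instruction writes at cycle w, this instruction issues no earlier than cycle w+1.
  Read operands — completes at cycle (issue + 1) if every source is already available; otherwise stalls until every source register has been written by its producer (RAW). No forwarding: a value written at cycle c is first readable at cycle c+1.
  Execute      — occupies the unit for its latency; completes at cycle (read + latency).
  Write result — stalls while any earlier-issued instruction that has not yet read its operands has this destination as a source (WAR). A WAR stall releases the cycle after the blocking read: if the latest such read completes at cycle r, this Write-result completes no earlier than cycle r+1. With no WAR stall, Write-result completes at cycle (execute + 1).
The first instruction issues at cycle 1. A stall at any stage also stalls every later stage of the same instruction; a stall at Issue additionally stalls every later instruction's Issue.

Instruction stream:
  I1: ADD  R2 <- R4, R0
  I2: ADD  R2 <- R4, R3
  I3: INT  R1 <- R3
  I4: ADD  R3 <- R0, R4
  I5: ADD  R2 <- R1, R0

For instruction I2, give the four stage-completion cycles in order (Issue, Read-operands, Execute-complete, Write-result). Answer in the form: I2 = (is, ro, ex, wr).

[I1] 1/2/4/5
[I2] 6/7/9/10  (struct: ADD busy until I1 writes@5)
[I3] 7/8/9/10
[I4] 11/12/14/15  (struct: ADD busy until I2 writes@10)
[I5] 16/17/19/20  (struct: ADD busy until I4 writes@15)

I2 = (6, 7, 9, 10)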